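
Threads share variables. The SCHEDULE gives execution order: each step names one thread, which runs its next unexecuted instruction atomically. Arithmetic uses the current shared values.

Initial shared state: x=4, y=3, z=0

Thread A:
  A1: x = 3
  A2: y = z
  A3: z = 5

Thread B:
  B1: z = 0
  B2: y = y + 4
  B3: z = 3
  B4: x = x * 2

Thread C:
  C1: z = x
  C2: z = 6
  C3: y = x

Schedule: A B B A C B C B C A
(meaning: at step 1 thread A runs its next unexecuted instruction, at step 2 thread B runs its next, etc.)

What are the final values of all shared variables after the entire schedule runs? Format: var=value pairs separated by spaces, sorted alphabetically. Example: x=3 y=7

Step 1: thread A executes A1 (x = 3). Shared: x=3 y=3 z=0. PCs: A@1 B@0 C@0
Step 2: thread B executes B1 (z = 0). Shared: x=3 y=3 z=0. PCs: A@1 B@1 C@0
Step 3: thread B executes B2 (y = y + 4). Shared: x=3 y=7 z=0. PCs: A@1 B@2 C@0
Step 4: thread A executes A2 (y = z). Shared: x=3 y=0 z=0. PCs: A@2 B@2 C@0
Step 5: thread C executes C1 (z = x). Shared: x=3 y=0 z=3. PCs: A@2 B@2 C@1
Step 6: thread B executes B3 (z = 3). Shared: x=3 y=0 z=3. PCs: A@2 B@3 C@1
Step 7: thread C executes C2 (z = 6). Shared: x=3 y=0 z=6. PCs: A@2 B@3 C@2
Step 8: thread B executes B4 (x = x * 2). Shared: x=6 y=0 z=6. PCs: A@2 B@4 C@2
Step 9: thread C executes C3 (y = x). Shared: x=6 y=6 z=6. PCs: A@2 B@4 C@3
Step 10: thread A executes A3 (z = 5). Shared: x=6 y=6 z=5. PCs: A@3 B@4 C@3

Answer: x=6 y=6 z=5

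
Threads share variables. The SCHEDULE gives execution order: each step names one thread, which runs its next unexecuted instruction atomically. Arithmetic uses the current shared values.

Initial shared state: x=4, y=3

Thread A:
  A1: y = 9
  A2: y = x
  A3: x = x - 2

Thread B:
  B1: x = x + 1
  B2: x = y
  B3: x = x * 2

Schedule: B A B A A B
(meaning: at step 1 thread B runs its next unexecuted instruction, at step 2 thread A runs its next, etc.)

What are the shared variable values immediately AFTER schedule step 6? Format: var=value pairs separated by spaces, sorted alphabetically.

Step 1: thread B executes B1 (x = x + 1). Shared: x=5 y=3. PCs: A@0 B@1
Step 2: thread A executes A1 (y = 9). Shared: x=5 y=9. PCs: A@1 B@1
Step 3: thread B executes B2 (x = y). Shared: x=9 y=9. PCs: A@1 B@2
Step 4: thread A executes A2 (y = x). Shared: x=9 y=9. PCs: A@2 B@2
Step 5: thread A executes A3 (x = x - 2). Shared: x=7 y=9. PCs: A@3 B@2
Step 6: thread B executes B3 (x = x * 2). Shared: x=14 y=9. PCs: A@3 B@3

Answer: x=14 y=9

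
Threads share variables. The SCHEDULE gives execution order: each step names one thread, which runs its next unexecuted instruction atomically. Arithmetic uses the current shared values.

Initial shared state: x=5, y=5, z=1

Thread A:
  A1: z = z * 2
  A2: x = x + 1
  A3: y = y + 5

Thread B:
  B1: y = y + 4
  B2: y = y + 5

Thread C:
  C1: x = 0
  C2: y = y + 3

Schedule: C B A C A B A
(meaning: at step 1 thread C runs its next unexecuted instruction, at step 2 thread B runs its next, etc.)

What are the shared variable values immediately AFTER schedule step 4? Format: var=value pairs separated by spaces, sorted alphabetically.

Step 1: thread C executes C1 (x = 0). Shared: x=0 y=5 z=1. PCs: A@0 B@0 C@1
Step 2: thread B executes B1 (y = y + 4). Shared: x=0 y=9 z=1. PCs: A@0 B@1 C@1
Step 3: thread A executes A1 (z = z * 2). Shared: x=0 y=9 z=2. PCs: A@1 B@1 C@1
Step 4: thread C executes C2 (y = y + 3). Shared: x=0 y=12 z=2. PCs: A@1 B@1 C@2

Answer: x=0 y=12 z=2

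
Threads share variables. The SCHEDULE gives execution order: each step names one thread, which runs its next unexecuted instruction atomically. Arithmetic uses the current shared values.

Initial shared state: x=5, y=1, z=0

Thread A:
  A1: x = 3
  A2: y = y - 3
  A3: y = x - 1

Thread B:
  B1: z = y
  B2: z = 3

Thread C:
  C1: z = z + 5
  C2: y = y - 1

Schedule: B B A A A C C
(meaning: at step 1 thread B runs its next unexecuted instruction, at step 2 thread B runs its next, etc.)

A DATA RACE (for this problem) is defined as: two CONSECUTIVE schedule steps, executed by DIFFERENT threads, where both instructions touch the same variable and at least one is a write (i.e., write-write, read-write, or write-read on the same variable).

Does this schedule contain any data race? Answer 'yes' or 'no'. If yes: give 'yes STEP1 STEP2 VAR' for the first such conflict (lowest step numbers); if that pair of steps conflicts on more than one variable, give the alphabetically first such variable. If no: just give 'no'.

Answer: no

Derivation:
Steps 1,2: same thread (B). No race.
Steps 2,3: B(r=-,w=z) vs A(r=-,w=x). No conflict.
Steps 3,4: same thread (A). No race.
Steps 4,5: same thread (A). No race.
Steps 5,6: A(r=x,w=y) vs C(r=z,w=z). No conflict.
Steps 6,7: same thread (C). No race.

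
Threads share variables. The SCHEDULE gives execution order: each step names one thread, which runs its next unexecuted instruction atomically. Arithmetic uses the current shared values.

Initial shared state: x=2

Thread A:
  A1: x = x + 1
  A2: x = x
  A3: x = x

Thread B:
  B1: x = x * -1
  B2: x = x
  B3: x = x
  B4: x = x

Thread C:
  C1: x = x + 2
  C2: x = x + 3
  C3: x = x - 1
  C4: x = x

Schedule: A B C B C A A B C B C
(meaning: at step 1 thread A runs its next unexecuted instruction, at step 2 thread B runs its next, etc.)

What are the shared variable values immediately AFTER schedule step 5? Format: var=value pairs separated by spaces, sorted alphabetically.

Answer: x=2

Derivation:
Step 1: thread A executes A1 (x = x + 1). Shared: x=3. PCs: A@1 B@0 C@0
Step 2: thread B executes B1 (x = x * -1). Shared: x=-3. PCs: A@1 B@1 C@0
Step 3: thread C executes C1 (x = x + 2). Shared: x=-1. PCs: A@1 B@1 C@1
Step 4: thread B executes B2 (x = x). Shared: x=-1. PCs: A@1 B@2 C@1
Step 5: thread C executes C2 (x = x + 3). Shared: x=2. PCs: A@1 B@2 C@2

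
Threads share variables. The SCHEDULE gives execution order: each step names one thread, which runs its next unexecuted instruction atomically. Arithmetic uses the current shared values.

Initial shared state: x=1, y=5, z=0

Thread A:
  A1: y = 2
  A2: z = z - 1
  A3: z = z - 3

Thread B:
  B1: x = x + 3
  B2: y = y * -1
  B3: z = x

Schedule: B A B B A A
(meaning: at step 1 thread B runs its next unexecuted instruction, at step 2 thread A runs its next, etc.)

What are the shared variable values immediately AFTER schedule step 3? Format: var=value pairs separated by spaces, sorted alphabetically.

Answer: x=4 y=-2 z=0

Derivation:
Step 1: thread B executes B1 (x = x + 3). Shared: x=4 y=5 z=0. PCs: A@0 B@1
Step 2: thread A executes A1 (y = 2). Shared: x=4 y=2 z=0. PCs: A@1 B@1
Step 3: thread B executes B2 (y = y * -1). Shared: x=4 y=-2 z=0. PCs: A@1 B@2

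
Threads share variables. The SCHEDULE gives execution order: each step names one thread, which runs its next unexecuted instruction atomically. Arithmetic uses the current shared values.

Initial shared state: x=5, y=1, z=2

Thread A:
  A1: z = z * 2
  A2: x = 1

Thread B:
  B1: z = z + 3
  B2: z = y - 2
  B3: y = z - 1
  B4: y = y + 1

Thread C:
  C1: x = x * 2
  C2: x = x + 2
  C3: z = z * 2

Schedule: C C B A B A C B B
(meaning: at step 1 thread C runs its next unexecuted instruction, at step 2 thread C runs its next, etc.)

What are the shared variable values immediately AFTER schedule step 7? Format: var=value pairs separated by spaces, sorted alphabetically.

Step 1: thread C executes C1 (x = x * 2). Shared: x=10 y=1 z=2. PCs: A@0 B@0 C@1
Step 2: thread C executes C2 (x = x + 2). Shared: x=12 y=1 z=2. PCs: A@0 B@0 C@2
Step 3: thread B executes B1 (z = z + 3). Shared: x=12 y=1 z=5. PCs: A@0 B@1 C@2
Step 4: thread A executes A1 (z = z * 2). Shared: x=12 y=1 z=10. PCs: A@1 B@1 C@2
Step 5: thread B executes B2 (z = y - 2). Shared: x=12 y=1 z=-1. PCs: A@1 B@2 C@2
Step 6: thread A executes A2 (x = 1). Shared: x=1 y=1 z=-1. PCs: A@2 B@2 C@2
Step 7: thread C executes C3 (z = z * 2). Shared: x=1 y=1 z=-2. PCs: A@2 B@2 C@3

Answer: x=1 y=1 z=-2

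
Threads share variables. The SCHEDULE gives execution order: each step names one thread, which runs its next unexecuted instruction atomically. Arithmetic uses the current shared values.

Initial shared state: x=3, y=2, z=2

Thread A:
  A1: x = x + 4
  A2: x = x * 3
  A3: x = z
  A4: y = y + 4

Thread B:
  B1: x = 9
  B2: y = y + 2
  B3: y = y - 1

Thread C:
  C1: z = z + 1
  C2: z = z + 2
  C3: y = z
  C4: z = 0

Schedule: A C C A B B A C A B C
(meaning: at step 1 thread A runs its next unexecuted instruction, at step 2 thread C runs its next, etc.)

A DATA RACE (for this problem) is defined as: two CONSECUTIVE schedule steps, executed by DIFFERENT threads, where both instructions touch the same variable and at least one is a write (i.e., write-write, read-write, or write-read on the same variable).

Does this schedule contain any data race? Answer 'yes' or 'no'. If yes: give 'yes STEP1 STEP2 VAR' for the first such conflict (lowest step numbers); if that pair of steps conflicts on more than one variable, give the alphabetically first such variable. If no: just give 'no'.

Answer: yes 4 5 x

Derivation:
Steps 1,2: A(r=x,w=x) vs C(r=z,w=z). No conflict.
Steps 2,3: same thread (C). No race.
Steps 3,4: C(r=z,w=z) vs A(r=x,w=x). No conflict.
Steps 4,5: A(x = x * 3) vs B(x = 9). RACE on x (W-W).
Steps 5,6: same thread (B). No race.
Steps 6,7: B(r=y,w=y) vs A(r=z,w=x). No conflict.
Steps 7,8: A(r=z,w=x) vs C(r=z,w=y). No conflict.
Steps 8,9: C(y = z) vs A(y = y + 4). RACE on y (W-W).
Steps 9,10: A(y = y + 4) vs B(y = y - 1). RACE on y (W-W).
Steps 10,11: B(r=y,w=y) vs C(r=-,w=z). No conflict.
First conflict at steps 4,5.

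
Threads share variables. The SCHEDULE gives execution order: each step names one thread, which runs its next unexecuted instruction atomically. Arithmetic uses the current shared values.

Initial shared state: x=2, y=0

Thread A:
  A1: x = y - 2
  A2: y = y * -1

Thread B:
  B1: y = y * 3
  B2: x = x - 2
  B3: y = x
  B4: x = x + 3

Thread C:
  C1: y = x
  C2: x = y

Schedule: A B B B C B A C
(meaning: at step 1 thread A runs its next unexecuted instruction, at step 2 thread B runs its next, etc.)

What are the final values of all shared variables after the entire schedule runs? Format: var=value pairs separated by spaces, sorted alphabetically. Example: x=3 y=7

Answer: x=4 y=4

Derivation:
Step 1: thread A executes A1 (x = y - 2). Shared: x=-2 y=0. PCs: A@1 B@0 C@0
Step 2: thread B executes B1 (y = y * 3). Shared: x=-2 y=0. PCs: A@1 B@1 C@0
Step 3: thread B executes B2 (x = x - 2). Shared: x=-4 y=0. PCs: A@1 B@2 C@0
Step 4: thread B executes B3 (y = x). Shared: x=-4 y=-4. PCs: A@1 B@3 C@0
Step 5: thread C executes C1 (y = x). Shared: x=-4 y=-4. PCs: A@1 B@3 C@1
Step 6: thread B executes B4 (x = x + 3). Shared: x=-1 y=-4. PCs: A@1 B@4 C@1
Step 7: thread A executes A2 (y = y * -1). Shared: x=-1 y=4. PCs: A@2 B@4 C@1
Step 8: thread C executes C2 (x = y). Shared: x=4 y=4. PCs: A@2 B@4 C@2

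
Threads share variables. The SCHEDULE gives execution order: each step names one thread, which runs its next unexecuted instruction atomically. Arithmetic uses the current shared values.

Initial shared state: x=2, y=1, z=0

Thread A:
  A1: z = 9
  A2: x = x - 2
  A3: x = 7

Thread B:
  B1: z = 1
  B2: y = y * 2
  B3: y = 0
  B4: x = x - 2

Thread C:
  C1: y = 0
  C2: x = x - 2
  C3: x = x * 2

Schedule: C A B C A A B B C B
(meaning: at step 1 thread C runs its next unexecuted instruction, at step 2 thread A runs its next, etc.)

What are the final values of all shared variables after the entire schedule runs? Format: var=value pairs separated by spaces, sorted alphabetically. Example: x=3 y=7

Answer: x=12 y=0 z=1

Derivation:
Step 1: thread C executes C1 (y = 0). Shared: x=2 y=0 z=0. PCs: A@0 B@0 C@1
Step 2: thread A executes A1 (z = 9). Shared: x=2 y=0 z=9. PCs: A@1 B@0 C@1
Step 3: thread B executes B1 (z = 1). Shared: x=2 y=0 z=1. PCs: A@1 B@1 C@1
Step 4: thread C executes C2 (x = x - 2). Shared: x=0 y=0 z=1. PCs: A@1 B@1 C@2
Step 5: thread A executes A2 (x = x - 2). Shared: x=-2 y=0 z=1. PCs: A@2 B@1 C@2
Step 6: thread A executes A3 (x = 7). Shared: x=7 y=0 z=1. PCs: A@3 B@1 C@2
Step 7: thread B executes B2 (y = y * 2). Shared: x=7 y=0 z=1. PCs: A@3 B@2 C@2
Step 8: thread B executes B3 (y = 0). Shared: x=7 y=0 z=1. PCs: A@3 B@3 C@2
Step 9: thread C executes C3 (x = x * 2). Shared: x=14 y=0 z=1. PCs: A@3 B@3 C@3
Step 10: thread B executes B4 (x = x - 2). Shared: x=12 y=0 z=1. PCs: A@3 B@4 C@3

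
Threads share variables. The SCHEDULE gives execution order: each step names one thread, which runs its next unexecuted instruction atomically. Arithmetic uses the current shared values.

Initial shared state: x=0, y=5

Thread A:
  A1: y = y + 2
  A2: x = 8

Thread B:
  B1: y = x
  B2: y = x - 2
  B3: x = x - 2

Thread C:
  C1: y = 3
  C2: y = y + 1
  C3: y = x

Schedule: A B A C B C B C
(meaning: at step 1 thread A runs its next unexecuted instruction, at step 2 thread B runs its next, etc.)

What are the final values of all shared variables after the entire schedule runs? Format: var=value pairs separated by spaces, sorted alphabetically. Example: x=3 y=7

Step 1: thread A executes A1 (y = y + 2). Shared: x=0 y=7. PCs: A@1 B@0 C@0
Step 2: thread B executes B1 (y = x). Shared: x=0 y=0. PCs: A@1 B@1 C@0
Step 3: thread A executes A2 (x = 8). Shared: x=8 y=0. PCs: A@2 B@1 C@0
Step 4: thread C executes C1 (y = 3). Shared: x=8 y=3. PCs: A@2 B@1 C@1
Step 5: thread B executes B2 (y = x - 2). Shared: x=8 y=6. PCs: A@2 B@2 C@1
Step 6: thread C executes C2 (y = y + 1). Shared: x=8 y=7. PCs: A@2 B@2 C@2
Step 7: thread B executes B3 (x = x - 2). Shared: x=6 y=7. PCs: A@2 B@3 C@2
Step 8: thread C executes C3 (y = x). Shared: x=6 y=6. PCs: A@2 B@3 C@3

Answer: x=6 y=6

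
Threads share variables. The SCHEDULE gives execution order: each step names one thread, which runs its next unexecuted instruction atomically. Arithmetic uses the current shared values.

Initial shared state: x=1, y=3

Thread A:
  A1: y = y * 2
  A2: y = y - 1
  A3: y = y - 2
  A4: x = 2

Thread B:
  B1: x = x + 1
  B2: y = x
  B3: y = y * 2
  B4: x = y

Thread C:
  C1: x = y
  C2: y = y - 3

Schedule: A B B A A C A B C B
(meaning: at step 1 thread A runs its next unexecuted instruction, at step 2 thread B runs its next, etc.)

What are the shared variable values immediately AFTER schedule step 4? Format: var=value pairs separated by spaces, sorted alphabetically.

Step 1: thread A executes A1 (y = y * 2). Shared: x=1 y=6. PCs: A@1 B@0 C@0
Step 2: thread B executes B1 (x = x + 1). Shared: x=2 y=6. PCs: A@1 B@1 C@0
Step 3: thread B executes B2 (y = x). Shared: x=2 y=2. PCs: A@1 B@2 C@0
Step 4: thread A executes A2 (y = y - 1). Shared: x=2 y=1. PCs: A@2 B@2 C@0

Answer: x=2 y=1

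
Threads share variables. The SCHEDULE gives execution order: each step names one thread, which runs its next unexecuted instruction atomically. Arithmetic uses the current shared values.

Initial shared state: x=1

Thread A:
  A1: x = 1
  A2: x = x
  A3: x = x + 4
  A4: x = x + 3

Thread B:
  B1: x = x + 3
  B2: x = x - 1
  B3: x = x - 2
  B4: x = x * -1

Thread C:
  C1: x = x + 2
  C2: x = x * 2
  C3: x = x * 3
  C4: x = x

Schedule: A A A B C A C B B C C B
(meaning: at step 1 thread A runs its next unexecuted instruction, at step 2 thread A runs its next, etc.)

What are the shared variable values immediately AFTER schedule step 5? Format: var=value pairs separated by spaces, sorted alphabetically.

Answer: x=10

Derivation:
Step 1: thread A executes A1 (x = 1). Shared: x=1. PCs: A@1 B@0 C@0
Step 2: thread A executes A2 (x = x). Shared: x=1. PCs: A@2 B@0 C@0
Step 3: thread A executes A3 (x = x + 4). Shared: x=5. PCs: A@3 B@0 C@0
Step 4: thread B executes B1 (x = x + 3). Shared: x=8. PCs: A@3 B@1 C@0
Step 5: thread C executes C1 (x = x + 2). Shared: x=10. PCs: A@3 B@1 C@1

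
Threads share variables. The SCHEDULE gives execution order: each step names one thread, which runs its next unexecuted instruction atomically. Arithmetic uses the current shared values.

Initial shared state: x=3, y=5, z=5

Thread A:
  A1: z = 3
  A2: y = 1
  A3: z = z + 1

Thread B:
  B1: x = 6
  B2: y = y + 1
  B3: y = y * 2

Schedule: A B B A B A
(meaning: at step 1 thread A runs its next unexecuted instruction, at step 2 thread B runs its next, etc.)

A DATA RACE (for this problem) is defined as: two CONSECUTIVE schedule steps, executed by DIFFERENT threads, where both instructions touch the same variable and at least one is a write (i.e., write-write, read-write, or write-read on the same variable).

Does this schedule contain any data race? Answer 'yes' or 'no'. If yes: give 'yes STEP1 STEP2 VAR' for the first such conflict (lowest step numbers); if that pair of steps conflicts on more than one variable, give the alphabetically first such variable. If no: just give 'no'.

Answer: yes 3 4 y

Derivation:
Steps 1,2: A(r=-,w=z) vs B(r=-,w=x). No conflict.
Steps 2,3: same thread (B). No race.
Steps 3,4: B(y = y + 1) vs A(y = 1). RACE on y (W-W).
Steps 4,5: A(y = 1) vs B(y = y * 2). RACE on y (W-W).
Steps 5,6: B(r=y,w=y) vs A(r=z,w=z). No conflict.
First conflict at steps 3,4.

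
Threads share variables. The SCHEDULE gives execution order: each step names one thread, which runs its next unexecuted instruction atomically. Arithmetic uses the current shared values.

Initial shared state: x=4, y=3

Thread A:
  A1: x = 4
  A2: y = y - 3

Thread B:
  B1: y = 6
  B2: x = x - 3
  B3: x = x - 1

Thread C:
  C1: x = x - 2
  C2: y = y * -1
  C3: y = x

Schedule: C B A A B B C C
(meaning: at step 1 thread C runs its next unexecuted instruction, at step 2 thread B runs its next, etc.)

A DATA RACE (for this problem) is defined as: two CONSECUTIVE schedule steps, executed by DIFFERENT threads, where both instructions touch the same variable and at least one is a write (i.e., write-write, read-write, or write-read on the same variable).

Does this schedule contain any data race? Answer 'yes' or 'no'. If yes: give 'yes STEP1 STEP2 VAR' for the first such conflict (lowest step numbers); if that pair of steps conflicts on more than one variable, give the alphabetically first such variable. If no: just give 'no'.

Steps 1,2: C(r=x,w=x) vs B(r=-,w=y). No conflict.
Steps 2,3: B(r=-,w=y) vs A(r=-,w=x). No conflict.
Steps 3,4: same thread (A). No race.
Steps 4,5: A(r=y,w=y) vs B(r=x,w=x). No conflict.
Steps 5,6: same thread (B). No race.
Steps 6,7: B(r=x,w=x) vs C(r=y,w=y). No conflict.
Steps 7,8: same thread (C). No race.

Answer: no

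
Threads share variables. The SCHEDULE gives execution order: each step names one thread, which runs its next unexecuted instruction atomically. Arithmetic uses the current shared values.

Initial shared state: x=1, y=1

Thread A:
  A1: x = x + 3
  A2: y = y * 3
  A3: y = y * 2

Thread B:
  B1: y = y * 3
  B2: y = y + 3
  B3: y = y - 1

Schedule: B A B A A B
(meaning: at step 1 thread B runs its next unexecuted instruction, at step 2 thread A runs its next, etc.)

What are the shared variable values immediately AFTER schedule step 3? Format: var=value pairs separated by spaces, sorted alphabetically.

Step 1: thread B executes B1 (y = y * 3). Shared: x=1 y=3. PCs: A@0 B@1
Step 2: thread A executes A1 (x = x + 3). Shared: x=4 y=3. PCs: A@1 B@1
Step 3: thread B executes B2 (y = y + 3). Shared: x=4 y=6. PCs: A@1 B@2

Answer: x=4 y=6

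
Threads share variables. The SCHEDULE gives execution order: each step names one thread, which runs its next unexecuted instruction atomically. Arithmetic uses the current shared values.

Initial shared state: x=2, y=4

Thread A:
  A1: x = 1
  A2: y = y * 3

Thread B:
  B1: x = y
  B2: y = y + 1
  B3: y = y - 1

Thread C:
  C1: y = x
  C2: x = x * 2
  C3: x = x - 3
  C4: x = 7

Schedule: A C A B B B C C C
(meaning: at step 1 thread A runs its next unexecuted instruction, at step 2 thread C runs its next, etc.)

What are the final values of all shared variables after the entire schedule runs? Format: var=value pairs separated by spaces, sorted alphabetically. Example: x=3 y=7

Step 1: thread A executes A1 (x = 1). Shared: x=1 y=4. PCs: A@1 B@0 C@0
Step 2: thread C executes C1 (y = x). Shared: x=1 y=1. PCs: A@1 B@0 C@1
Step 3: thread A executes A2 (y = y * 3). Shared: x=1 y=3. PCs: A@2 B@0 C@1
Step 4: thread B executes B1 (x = y). Shared: x=3 y=3. PCs: A@2 B@1 C@1
Step 5: thread B executes B2 (y = y + 1). Shared: x=3 y=4. PCs: A@2 B@2 C@1
Step 6: thread B executes B3 (y = y - 1). Shared: x=3 y=3. PCs: A@2 B@3 C@1
Step 7: thread C executes C2 (x = x * 2). Shared: x=6 y=3. PCs: A@2 B@3 C@2
Step 8: thread C executes C3 (x = x - 3). Shared: x=3 y=3. PCs: A@2 B@3 C@3
Step 9: thread C executes C4 (x = 7). Shared: x=7 y=3. PCs: A@2 B@3 C@4

Answer: x=7 y=3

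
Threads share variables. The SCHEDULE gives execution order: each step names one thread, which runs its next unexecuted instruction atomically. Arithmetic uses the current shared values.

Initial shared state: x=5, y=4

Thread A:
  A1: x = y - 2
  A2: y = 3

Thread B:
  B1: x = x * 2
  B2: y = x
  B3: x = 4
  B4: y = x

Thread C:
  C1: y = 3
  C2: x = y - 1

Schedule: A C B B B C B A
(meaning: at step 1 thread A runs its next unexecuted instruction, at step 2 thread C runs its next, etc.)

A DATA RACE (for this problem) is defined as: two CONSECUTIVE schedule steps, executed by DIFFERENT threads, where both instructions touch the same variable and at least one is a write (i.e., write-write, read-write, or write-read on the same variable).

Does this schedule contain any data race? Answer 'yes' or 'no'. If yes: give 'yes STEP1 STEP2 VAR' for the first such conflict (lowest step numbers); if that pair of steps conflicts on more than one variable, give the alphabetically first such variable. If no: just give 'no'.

Answer: yes 1 2 y

Derivation:
Steps 1,2: A(x = y - 2) vs C(y = 3). RACE on y (R-W).
Steps 2,3: C(r=-,w=y) vs B(r=x,w=x). No conflict.
Steps 3,4: same thread (B). No race.
Steps 4,5: same thread (B). No race.
Steps 5,6: B(x = 4) vs C(x = y - 1). RACE on x (W-W).
Steps 6,7: C(x = y - 1) vs B(y = x). RACE on x (W-R), y (R-W). Multiple vars; alphabetically first is x.
Steps 7,8: B(y = x) vs A(y = 3). RACE on y (W-W).
First conflict at steps 1,2.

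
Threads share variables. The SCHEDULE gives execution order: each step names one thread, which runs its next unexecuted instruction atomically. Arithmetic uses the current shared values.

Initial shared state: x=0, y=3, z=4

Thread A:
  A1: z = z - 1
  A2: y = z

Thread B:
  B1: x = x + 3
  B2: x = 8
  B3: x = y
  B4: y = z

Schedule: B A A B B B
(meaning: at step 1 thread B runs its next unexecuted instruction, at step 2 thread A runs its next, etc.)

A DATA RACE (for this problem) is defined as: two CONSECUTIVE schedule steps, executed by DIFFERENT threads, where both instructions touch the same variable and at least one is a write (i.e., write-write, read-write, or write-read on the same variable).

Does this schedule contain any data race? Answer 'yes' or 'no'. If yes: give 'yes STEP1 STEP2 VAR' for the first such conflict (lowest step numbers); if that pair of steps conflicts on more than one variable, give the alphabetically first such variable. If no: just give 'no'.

Answer: no

Derivation:
Steps 1,2: B(r=x,w=x) vs A(r=z,w=z). No conflict.
Steps 2,3: same thread (A). No race.
Steps 3,4: A(r=z,w=y) vs B(r=-,w=x). No conflict.
Steps 4,5: same thread (B). No race.
Steps 5,6: same thread (B). No race.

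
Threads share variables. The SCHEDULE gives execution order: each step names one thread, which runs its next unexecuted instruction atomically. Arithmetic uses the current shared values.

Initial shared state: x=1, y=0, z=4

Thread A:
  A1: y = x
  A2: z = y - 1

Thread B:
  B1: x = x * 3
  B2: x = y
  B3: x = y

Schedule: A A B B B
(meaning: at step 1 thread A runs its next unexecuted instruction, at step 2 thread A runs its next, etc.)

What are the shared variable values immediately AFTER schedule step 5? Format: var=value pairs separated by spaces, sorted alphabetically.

Step 1: thread A executes A1 (y = x). Shared: x=1 y=1 z=4. PCs: A@1 B@0
Step 2: thread A executes A2 (z = y - 1). Shared: x=1 y=1 z=0. PCs: A@2 B@0
Step 3: thread B executes B1 (x = x * 3). Shared: x=3 y=1 z=0. PCs: A@2 B@1
Step 4: thread B executes B2 (x = y). Shared: x=1 y=1 z=0. PCs: A@2 B@2
Step 5: thread B executes B3 (x = y). Shared: x=1 y=1 z=0. PCs: A@2 B@3

Answer: x=1 y=1 z=0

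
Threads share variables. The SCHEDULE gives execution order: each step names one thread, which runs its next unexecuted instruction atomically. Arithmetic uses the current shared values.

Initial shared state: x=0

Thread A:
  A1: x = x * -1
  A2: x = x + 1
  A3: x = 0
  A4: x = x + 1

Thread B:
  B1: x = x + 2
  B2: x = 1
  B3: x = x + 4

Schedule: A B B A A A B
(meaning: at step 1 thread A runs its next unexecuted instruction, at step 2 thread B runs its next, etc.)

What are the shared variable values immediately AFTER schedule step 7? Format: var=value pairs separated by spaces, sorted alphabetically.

Answer: x=5

Derivation:
Step 1: thread A executes A1 (x = x * -1). Shared: x=0. PCs: A@1 B@0
Step 2: thread B executes B1 (x = x + 2). Shared: x=2. PCs: A@1 B@1
Step 3: thread B executes B2 (x = 1). Shared: x=1. PCs: A@1 B@2
Step 4: thread A executes A2 (x = x + 1). Shared: x=2. PCs: A@2 B@2
Step 5: thread A executes A3 (x = 0). Shared: x=0. PCs: A@3 B@2
Step 6: thread A executes A4 (x = x + 1). Shared: x=1. PCs: A@4 B@2
Step 7: thread B executes B3 (x = x + 4). Shared: x=5. PCs: A@4 B@3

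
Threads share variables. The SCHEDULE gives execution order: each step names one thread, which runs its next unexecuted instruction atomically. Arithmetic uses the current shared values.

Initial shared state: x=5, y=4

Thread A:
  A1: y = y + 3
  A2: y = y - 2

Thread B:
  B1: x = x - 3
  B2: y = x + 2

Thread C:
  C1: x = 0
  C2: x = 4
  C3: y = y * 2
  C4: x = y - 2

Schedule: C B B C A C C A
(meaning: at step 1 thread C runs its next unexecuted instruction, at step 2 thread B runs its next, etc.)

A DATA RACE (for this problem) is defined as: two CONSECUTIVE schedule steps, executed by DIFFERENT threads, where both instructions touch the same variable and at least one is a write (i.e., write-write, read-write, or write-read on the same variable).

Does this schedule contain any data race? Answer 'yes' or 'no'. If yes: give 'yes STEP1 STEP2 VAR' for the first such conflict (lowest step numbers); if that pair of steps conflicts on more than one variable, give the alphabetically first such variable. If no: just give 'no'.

Steps 1,2: C(x = 0) vs B(x = x - 3). RACE on x (W-W).
Steps 2,3: same thread (B). No race.
Steps 3,4: B(y = x + 2) vs C(x = 4). RACE on x (R-W).
Steps 4,5: C(r=-,w=x) vs A(r=y,w=y). No conflict.
Steps 5,6: A(y = y + 3) vs C(y = y * 2). RACE on y (W-W).
Steps 6,7: same thread (C). No race.
Steps 7,8: C(x = y - 2) vs A(y = y - 2). RACE on y (R-W).
First conflict at steps 1,2.

Answer: yes 1 2 x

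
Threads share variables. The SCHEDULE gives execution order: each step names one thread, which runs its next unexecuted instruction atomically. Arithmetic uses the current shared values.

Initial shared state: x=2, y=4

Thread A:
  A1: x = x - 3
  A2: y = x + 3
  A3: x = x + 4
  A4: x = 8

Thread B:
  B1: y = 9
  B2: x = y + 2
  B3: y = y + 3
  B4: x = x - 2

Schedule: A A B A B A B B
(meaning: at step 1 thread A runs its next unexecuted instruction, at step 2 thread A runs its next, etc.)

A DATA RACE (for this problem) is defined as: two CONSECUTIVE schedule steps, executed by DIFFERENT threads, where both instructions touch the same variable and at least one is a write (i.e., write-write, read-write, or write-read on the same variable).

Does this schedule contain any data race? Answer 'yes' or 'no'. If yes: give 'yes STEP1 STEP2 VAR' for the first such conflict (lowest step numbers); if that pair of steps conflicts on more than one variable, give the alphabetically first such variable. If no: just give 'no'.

Steps 1,2: same thread (A). No race.
Steps 2,3: A(y = x + 3) vs B(y = 9). RACE on y (W-W).
Steps 3,4: B(r=-,w=y) vs A(r=x,w=x). No conflict.
Steps 4,5: A(x = x + 4) vs B(x = y + 2). RACE on x (W-W).
Steps 5,6: B(x = y + 2) vs A(x = 8). RACE on x (W-W).
Steps 6,7: A(r=-,w=x) vs B(r=y,w=y). No conflict.
Steps 7,8: same thread (B). No race.
First conflict at steps 2,3.

Answer: yes 2 3 y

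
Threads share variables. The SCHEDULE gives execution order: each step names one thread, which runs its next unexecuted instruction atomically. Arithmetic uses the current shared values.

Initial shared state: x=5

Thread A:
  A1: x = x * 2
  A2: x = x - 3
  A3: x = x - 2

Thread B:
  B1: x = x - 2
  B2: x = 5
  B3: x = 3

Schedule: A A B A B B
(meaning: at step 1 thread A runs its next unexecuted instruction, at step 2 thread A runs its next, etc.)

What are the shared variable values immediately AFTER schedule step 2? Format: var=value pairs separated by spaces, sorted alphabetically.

Answer: x=7

Derivation:
Step 1: thread A executes A1 (x = x * 2). Shared: x=10. PCs: A@1 B@0
Step 2: thread A executes A2 (x = x - 3). Shared: x=7. PCs: A@2 B@0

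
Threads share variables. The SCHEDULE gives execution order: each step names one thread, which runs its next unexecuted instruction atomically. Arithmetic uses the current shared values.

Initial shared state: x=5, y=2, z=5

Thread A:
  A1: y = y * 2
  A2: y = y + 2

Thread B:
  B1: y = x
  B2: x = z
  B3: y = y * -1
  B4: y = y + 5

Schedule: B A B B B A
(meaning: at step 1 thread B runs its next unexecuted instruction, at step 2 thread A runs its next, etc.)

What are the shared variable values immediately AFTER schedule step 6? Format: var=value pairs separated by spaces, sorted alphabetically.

Answer: x=5 y=-3 z=5

Derivation:
Step 1: thread B executes B1 (y = x). Shared: x=5 y=5 z=5. PCs: A@0 B@1
Step 2: thread A executes A1 (y = y * 2). Shared: x=5 y=10 z=5. PCs: A@1 B@1
Step 3: thread B executes B2 (x = z). Shared: x=5 y=10 z=5. PCs: A@1 B@2
Step 4: thread B executes B3 (y = y * -1). Shared: x=5 y=-10 z=5. PCs: A@1 B@3
Step 5: thread B executes B4 (y = y + 5). Shared: x=5 y=-5 z=5. PCs: A@1 B@4
Step 6: thread A executes A2 (y = y + 2). Shared: x=5 y=-3 z=5. PCs: A@2 B@4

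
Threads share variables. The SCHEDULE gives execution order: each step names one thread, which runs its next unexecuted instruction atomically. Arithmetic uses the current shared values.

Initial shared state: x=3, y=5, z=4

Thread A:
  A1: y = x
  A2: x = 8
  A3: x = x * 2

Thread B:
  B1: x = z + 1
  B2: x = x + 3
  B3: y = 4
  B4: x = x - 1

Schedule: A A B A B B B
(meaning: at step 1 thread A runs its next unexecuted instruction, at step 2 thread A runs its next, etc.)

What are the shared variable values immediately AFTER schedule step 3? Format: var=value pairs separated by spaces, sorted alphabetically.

Step 1: thread A executes A1 (y = x). Shared: x=3 y=3 z=4. PCs: A@1 B@0
Step 2: thread A executes A2 (x = 8). Shared: x=8 y=3 z=4. PCs: A@2 B@0
Step 3: thread B executes B1 (x = z + 1). Shared: x=5 y=3 z=4. PCs: A@2 B@1

Answer: x=5 y=3 z=4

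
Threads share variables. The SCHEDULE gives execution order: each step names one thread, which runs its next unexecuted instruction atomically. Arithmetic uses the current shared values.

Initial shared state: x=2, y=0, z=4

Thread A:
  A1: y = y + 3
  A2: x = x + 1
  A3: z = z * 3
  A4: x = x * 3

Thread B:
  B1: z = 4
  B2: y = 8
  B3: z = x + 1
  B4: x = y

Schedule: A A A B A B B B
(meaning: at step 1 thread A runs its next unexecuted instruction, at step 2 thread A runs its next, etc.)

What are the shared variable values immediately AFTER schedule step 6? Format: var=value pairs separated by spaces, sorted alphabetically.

Step 1: thread A executes A1 (y = y + 3). Shared: x=2 y=3 z=4. PCs: A@1 B@0
Step 2: thread A executes A2 (x = x + 1). Shared: x=3 y=3 z=4. PCs: A@2 B@0
Step 3: thread A executes A3 (z = z * 3). Shared: x=3 y=3 z=12. PCs: A@3 B@0
Step 4: thread B executes B1 (z = 4). Shared: x=3 y=3 z=4. PCs: A@3 B@1
Step 5: thread A executes A4 (x = x * 3). Shared: x=9 y=3 z=4. PCs: A@4 B@1
Step 6: thread B executes B2 (y = 8). Shared: x=9 y=8 z=4. PCs: A@4 B@2

Answer: x=9 y=8 z=4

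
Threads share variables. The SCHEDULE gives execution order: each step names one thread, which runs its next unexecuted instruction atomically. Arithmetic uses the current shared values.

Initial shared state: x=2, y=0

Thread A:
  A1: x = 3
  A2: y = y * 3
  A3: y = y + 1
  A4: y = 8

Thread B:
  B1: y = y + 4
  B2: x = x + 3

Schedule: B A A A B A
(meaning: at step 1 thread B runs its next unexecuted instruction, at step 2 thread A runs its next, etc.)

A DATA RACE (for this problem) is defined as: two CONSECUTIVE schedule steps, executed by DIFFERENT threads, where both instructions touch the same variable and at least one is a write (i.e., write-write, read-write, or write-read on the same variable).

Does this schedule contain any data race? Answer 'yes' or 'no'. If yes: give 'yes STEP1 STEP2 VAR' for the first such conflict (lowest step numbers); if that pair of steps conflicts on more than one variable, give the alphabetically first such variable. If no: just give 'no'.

Answer: no

Derivation:
Steps 1,2: B(r=y,w=y) vs A(r=-,w=x). No conflict.
Steps 2,3: same thread (A). No race.
Steps 3,4: same thread (A). No race.
Steps 4,5: A(r=y,w=y) vs B(r=x,w=x). No conflict.
Steps 5,6: B(r=x,w=x) vs A(r=-,w=y). No conflict.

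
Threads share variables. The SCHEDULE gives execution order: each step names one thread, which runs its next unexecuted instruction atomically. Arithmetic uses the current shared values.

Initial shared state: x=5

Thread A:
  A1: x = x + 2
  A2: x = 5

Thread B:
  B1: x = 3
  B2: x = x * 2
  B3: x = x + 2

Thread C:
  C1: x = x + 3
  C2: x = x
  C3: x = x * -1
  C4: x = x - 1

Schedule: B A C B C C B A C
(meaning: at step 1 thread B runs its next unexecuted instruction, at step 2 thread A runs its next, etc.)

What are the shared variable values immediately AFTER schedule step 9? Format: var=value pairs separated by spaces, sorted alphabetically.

Step 1: thread B executes B1 (x = 3). Shared: x=3. PCs: A@0 B@1 C@0
Step 2: thread A executes A1 (x = x + 2). Shared: x=5. PCs: A@1 B@1 C@0
Step 3: thread C executes C1 (x = x + 3). Shared: x=8. PCs: A@1 B@1 C@1
Step 4: thread B executes B2 (x = x * 2). Shared: x=16. PCs: A@1 B@2 C@1
Step 5: thread C executes C2 (x = x). Shared: x=16. PCs: A@1 B@2 C@2
Step 6: thread C executes C3 (x = x * -1). Shared: x=-16. PCs: A@1 B@2 C@3
Step 7: thread B executes B3 (x = x + 2). Shared: x=-14. PCs: A@1 B@3 C@3
Step 8: thread A executes A2 (x = 5). Shared: x=5. PCs: A@2 B@3 C@3
Step 9: thread C executes C4 (x = x - 1). Shared: x=4. PCs: A@2 B@3 C@4

Answer: x=4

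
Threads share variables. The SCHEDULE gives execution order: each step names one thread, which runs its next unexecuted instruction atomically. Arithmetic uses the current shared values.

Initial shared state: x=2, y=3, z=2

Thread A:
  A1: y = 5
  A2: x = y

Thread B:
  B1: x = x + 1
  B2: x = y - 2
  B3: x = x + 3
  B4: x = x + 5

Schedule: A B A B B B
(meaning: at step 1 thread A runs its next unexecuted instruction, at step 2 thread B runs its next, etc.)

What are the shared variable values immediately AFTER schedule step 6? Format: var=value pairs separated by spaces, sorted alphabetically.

Answer: x=11 y=5 z=2

Derivation:
Step 1: thread A executes A1 (y = 5). Shared: x=2 y=5 z=2. PCs: A@1 B@0
Step 2: thread B executes B1 (x = x + 1). Shared: x=3 y=5 z=2. PCs: A@1 B@1
Step 3: thread A executes A2 (x = y). Shared: x=5 y=5 z=2. PCs: A@2 B@1
Step 4: thread B executes B2 (x = y - 2). Shared: x=3 y=5 z=2. PCs: A@2 B@2
Step 5: thread B executes B3 (x = x + 3). Shared: x=6 y=5 z=2. PCs: A@2 B@3
Step 6: thread B executes B4 (x = x + 5). Shared: x=11 y=5 z=2. PCs: A@2 B@4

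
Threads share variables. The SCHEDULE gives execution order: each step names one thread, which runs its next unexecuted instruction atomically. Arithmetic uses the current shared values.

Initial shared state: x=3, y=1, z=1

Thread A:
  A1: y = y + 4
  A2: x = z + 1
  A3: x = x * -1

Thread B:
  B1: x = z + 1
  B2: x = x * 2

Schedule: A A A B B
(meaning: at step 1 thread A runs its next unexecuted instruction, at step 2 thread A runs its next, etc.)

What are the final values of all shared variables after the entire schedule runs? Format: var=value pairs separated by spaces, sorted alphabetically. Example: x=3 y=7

Step 1: thread A executes A1 (y = y + 4). Shared: x=3 y=5 z=1. PCs: A@1 B@0
Step 2: thread A executes A2 (x = z + 1). Shared: x=2 y=5 z=1. PCs: A@2 B@0
Step 3: thread A executes A3 (x = x * -1). Shared: x=-2 y=5 z=1. PCs: A@3 B@0
Step 4: thread B executes B1 (x = z + 1). Shared: x=2 y=5 z=1. PCs: A@3 B@1
Step 5: thread B executes B2 (x = x * 2). Shared: x=4 y=5 z=1. PCs: A@3 B@2

Answer: x=4 y=5 z=1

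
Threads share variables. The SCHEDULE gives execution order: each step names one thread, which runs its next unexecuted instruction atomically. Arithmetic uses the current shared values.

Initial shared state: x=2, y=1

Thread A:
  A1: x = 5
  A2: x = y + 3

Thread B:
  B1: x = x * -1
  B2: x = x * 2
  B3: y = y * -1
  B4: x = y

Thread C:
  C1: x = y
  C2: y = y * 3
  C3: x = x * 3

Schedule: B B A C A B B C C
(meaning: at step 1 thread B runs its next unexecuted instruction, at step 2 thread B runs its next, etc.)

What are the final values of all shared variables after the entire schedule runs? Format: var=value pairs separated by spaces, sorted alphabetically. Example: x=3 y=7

Step 1: thread B executes B1 (x = x * -1). Shared: x=-2 y=1. PCs: A@0 B@1 C@0
Step 2: thread B executes B2 (x = x * 2). Shared: x=-4 y=1. PCs: A@0 B@2 C@0
Step 3: thread A executes A1 (x = 5). Shared: x=5 y=1. PCs: A@1 B@2 C@0
Step 4: thread C executes C1 (x = y). Shared: x=1 y=1. PCs: A@1 B@2 C@1
Step 5: thread A executes A2 (x = y + 3). Shared: x=4 y=1. PCs: A@2 B@2 C@1
Step 6: thread B executes B3 (y = y * -1). Shared: x=4 y=-1. PCs: A@2 B@3 C@1
Step 7: thread B executes B4 (x = y). Shared: x=-1 y=-1. PCs: A@2 B@4 C@1
Step 8: thread C executes C2 (y = y * 3). Shared: x=-1 y=-3. PCs: A@2 B@4 C@2
Step 9: thread C executes C3 (x = x * 3). Shared: x=-3 y=-3. PCs: A@2 B@4 C@3

Answer: x=-3 y=-3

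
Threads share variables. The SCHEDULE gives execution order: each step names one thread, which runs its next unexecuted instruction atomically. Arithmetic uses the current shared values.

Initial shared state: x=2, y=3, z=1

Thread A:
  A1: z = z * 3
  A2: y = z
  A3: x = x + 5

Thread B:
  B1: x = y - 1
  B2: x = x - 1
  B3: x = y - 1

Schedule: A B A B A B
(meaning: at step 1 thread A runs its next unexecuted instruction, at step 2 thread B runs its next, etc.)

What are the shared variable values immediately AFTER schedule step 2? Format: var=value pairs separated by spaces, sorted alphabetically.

Step 1: thread A executes A1 (z = z * 3). Shared: x=2 y=3 z=3. PCs: A@1 B@0
Step 2: thread B executes B1 (x = y - 1). Shared: x=2 y=3 z=3. PCs: A@1 B@1

Answer: x=2 y=3 z=3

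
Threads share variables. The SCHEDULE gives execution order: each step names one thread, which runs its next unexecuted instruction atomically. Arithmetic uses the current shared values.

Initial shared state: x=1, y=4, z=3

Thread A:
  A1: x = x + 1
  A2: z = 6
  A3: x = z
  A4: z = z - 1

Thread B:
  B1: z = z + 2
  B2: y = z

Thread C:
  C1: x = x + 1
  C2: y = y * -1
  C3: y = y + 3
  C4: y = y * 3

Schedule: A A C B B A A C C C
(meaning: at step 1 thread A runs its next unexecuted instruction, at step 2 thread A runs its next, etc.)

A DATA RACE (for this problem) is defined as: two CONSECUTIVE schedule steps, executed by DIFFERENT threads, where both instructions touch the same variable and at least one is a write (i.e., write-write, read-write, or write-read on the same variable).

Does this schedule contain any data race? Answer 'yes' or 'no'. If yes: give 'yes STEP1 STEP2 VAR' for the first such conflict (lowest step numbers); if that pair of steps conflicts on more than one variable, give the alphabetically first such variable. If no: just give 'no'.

Answer: no

Derivation:
Steps 1,2: same thread (A). No race.
Steps 2,3: A(r=-,w=z) vs C(r=x,w=x). No conflict.
Steps 3,4: C(r=x,w=x) vs B(r=z,w=z). No conflict.
Steps 4,5: same thread (B). No race.
Steps 5,6: B(r=z,w=y) vs A(r=z,w=x). No conflict.
Steps 6,7: same thread (A). No race.
Steps 7,8: A(r=z,w=z) vs C(r=y,w=y). No conflict.
Steps 8,9: same thread (C). No race.
Steps 9,10: same thread (C). No race.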